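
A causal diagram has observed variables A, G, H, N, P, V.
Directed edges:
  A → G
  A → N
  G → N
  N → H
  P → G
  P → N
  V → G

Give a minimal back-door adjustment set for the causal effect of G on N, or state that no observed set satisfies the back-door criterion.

G→N: minimal back-door set {A, P}.

desc(G)\{G}={H,N}; candidates ⊆ {A,P,V}.
size 0: {}; under {} G still reaches {A,H,N,P,V} ∋ N.
size 1: {A}, {P}, {V}; under {A} G still reaches {H,N,P,V} ∋ N.
{A,P}: G⊥N given {A,P} in G with G→· removed — back-door holds.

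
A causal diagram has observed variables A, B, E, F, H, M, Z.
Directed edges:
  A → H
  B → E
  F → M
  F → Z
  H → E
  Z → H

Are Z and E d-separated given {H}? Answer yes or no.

Yes — Z ⊥ E | {H}.

Bayes-Ball from Z | {H} reaches {A,F,M}.
E ∉ reach(Z|{H}) ⇒ Z ⊥ E | {H}.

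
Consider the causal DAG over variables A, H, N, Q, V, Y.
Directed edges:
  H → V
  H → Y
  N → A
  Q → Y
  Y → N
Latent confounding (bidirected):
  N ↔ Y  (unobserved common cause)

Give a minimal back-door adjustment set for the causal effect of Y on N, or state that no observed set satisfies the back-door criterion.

Y→N: no observed back-door set.

desc(Y)\{Y}={A,N}; candidates ⊆ {H,Q,V}.
Y↔N: latent back-door arc(s) into Y.
size 0: {}; under {} Y still reaches {A,H,N,Q,V} ∋ N.
size 1: {H}, {Q}, {V}; under {H} Y still reaches {A,N,Q} ∋ N.
size 2: {H,Q}, {H,V}, {Q,V}; under {H,Q} Y still reaches {A,N} ∋ N.
Y↔N cannot be blocked by any observed set — no back-door set.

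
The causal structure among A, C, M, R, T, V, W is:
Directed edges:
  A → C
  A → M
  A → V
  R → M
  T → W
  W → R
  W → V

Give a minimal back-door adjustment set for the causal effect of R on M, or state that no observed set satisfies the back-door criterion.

R→M: minimal back-door set ∅.

desc(R)\{R}={M}; candidates ⊆ {A,C,T,V,W}.
∅: R⊥M given ∅ in G with R→· removed — back-door holds.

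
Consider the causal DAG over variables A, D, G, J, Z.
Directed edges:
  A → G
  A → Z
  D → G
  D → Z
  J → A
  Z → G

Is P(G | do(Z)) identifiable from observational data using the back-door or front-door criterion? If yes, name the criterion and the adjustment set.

desc(Z)\{Z}={G}; candidates ⊆ {A,D,J}.
size 0: {}; under {} Z still reaches {A,D,G,J} ∋ G.
size 1: {A}, {D}, {J}; under {A} Z still reaches {D,G} ∋ G.
{A,D}: Z⊥G given {A,D} in G with Z→· removed — back-door holds.
P(G|do(Z)) = Σ_{A,D} P(G|Z,A,D)·P(A,D).

P(G|do(Z)): backdoor, adjust for {A, D}.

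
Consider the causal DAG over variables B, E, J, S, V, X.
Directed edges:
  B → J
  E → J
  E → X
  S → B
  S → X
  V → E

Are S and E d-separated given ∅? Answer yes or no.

Bayes-Ball from S | ∅ reaches {B,J,X}.
E ∉ reach(S|∅) ⇒ S ⊥ E | ∅.

Yes — S ⊥ E | ∅.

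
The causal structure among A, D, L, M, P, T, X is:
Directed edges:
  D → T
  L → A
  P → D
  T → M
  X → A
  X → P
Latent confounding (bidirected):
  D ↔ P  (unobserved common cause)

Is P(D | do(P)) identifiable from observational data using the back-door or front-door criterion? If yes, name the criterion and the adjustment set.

desc(P)\{P}={D,M,T}; candidates ⊆ {A,L,X}.
P↔D: latent back-door arc(s) into P.
size 0: {}; under {} P still reaches {A,D,M,T,X} ∋ D.
size 1: {A}, {L}, {X}; under {A} P still reaches {D,L,M,T,X} ∋ D.
size 2: {A,L}, {A,X}, {L,X}; under {A,L} P still reaches {D,M,T,X} ∋ D.
P↔D cannot be blocked by any observed set — no back-door set.
No mediator lies on a directed P→…→D path.
Neither criterion identifies P(D|do(P)) in this graph.

P(D|do(P)): not identifiable (no BD/FD set).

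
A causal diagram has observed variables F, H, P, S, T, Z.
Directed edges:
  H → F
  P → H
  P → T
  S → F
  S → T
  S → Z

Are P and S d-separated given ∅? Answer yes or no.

Yes — P ⊥ S | ∅.

Bayes-Ball from P | ∅ reaches {F,H,T}.
S ∉ reach(P|∅) ⇒ P ⊥ S | ∅.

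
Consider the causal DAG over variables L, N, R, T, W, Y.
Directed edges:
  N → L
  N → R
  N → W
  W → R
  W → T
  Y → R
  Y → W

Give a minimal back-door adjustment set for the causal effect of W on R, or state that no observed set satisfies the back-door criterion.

desc(W)\{W}={R,T}; candidates ⊆ {L,N,Y}.
size 0: {}; under {} W still reaches {L,N,R,Y} ∋ R.
size 1: {L}, {N}, {Y}; under {L} W still reaches {N,R,Y} ∋ R.
{N,Y}: W⊥R given {N,Y} in G with W→· removed — back-door holds.

W→R: minimal back-door set {N, Y}.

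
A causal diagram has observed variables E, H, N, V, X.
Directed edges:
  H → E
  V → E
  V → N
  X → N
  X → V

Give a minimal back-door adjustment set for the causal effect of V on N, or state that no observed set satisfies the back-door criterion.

desc(V)\{V}={E,N}; candidates ⊆ {H,X}.
size 0: {}; under {} V still reaches {N,X} ∋ N.
{X}: V⊥N given {X} in G with V→· removed — back-door holds.

V→N: minimal back-door set {X}.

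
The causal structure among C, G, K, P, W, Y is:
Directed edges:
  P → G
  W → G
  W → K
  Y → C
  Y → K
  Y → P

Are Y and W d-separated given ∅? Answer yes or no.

Yes — Y ⊥ W | ∅.

Bayes-Ball from Y | ∅ reaches {C,G,K,P}.
W ∉ reach(Y|∅) ⇒ Y ⊥ W | ∅.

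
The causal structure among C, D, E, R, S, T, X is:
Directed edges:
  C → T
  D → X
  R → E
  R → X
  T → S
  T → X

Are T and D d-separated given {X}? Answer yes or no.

No — T and D are d-connected given {X}.

Bayes-Ball from T | {X} reaches {C,D,E,R,S}.
D ∈ reach(T|{X}) ⇒ T ⊥̸ D | {X}.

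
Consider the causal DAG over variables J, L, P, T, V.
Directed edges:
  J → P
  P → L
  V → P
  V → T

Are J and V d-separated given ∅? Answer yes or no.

Bayes-Ball from J | ∅ reaches {L,P}.
V ∉ reach(J|∅) ⇒ J ⊥ V | ∅.

Yes — J ⊥ V | ∅.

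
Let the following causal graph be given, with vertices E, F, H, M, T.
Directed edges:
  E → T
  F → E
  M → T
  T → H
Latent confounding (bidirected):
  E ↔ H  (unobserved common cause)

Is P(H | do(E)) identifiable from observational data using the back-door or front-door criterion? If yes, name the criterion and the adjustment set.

P(H|do(E)): frontdoor, adjust for {T}.

desc(E)\{E}={H,T}; candidates ⊆ {F,M}.
E↔H: latent back-door arc(s) into E.
size 0: {}; under {} E still reaches {F,H} ∋ H.
size 1: {F}, {M}; under {F} E still reaches {H} ∋ H.
size 2: {F,M}; under {F,M} E still reaches {H} ∋ H.
E↔H cannot be blocked by any observed set — no back-door set.
{T}: (i) intercepts every directed E→H path; (ii) no back-door E→{T}; (iii) {E} blocks every back-door {T}→H. Front-door holds.
P(H|do(E)) = Σ_{T} P(T|E) Σ_{E'} P(H|T,E')P(E').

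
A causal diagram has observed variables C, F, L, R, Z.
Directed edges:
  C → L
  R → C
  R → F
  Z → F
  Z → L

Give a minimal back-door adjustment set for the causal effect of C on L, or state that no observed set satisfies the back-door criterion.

desc(C)\{C}={L}; candidates ⊆ {F,R,Z}.
∅: C⊥L given ∅ in G with C→· removed — back-door holds.

C→L: minimal back-door set ∅.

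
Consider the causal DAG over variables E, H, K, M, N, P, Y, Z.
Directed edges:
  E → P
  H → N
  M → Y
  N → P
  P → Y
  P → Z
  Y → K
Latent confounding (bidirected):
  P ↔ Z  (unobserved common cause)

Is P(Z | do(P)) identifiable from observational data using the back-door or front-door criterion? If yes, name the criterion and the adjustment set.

desc(P)\{P}={K,Y,Z}; candidates ⊆ {E,H,M,N}.
P↔Z: latent back-door arc(s) into P.
size 0: {}; under {} P still reaches {E,H,N,Z} ∋ Z.
size 1: {E}, {H}, {M} …(+1); under {E} P still reaches {H,N,Z} ∋ Z.
size 2: {E,H}, {E,M}, {E,N} …(+3); under {E,H} P still reaches {N,Z} ∋ Z.
P↔Z cannot be blocked by any observed set — no back-door set.
No mediator lies on a directed P→…→Z path.
Neither criterion identifies P(Z|do(P)) in this graph.

P(Z|do(P)): not identifiable (no BD/FD set).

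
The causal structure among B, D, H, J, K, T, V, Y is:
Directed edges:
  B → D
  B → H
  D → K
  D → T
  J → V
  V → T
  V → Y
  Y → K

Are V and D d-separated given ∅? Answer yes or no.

Bayes-Ball from V | ∅ reaches {J,K,T,Y}.
D ∉ reach(V|∅) ⇒ V ⊥ D | ∅.

Yes — V ⊥ D | ∅.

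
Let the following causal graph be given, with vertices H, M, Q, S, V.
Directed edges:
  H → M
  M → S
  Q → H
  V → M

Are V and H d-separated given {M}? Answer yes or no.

Bayes-Ball from V | {M} reaches {H,Q}.
H ∈ reach(V|{M}) ⇒ V ⊥̸ H | {M}.

No — V and H are d-connected given {M}.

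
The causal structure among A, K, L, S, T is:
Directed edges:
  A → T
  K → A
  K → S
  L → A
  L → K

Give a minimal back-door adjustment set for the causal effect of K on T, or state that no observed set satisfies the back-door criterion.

K→T: minimal back-door set {L}.

desc(K)\{K}={A,S,T}; candidates ⊆ {L}.
size 0: {}; under {} K still reaches {A,L,T} ∋ T.
{L}: K⊥T given {L} in G with K→· removed — back-door holds.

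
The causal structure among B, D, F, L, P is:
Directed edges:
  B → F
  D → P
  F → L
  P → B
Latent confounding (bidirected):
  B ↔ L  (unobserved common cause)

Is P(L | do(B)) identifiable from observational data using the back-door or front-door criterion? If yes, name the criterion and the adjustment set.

P(L|do(B)): frontdoor, adjust for {F}.

desc(B)\{B}={F,L}; candidates ⊆ {D,P}.
B↔L: latent back-door arc(s) into B.
size 0: {}; under {} B still reaches {D,L,P} ∋ L.
size 1: {D}, {P}; under {D} B still reaches {L,P} ∋ L.
size 2: {D,P}; under {D,P} B still reaches {L} ∋ L.
B↔L cannot be blocked by any observed set — no back-door set.
{F}: (i) intercepts every directed B→L path; (ii) no back-door B→{F}; (iii) {B} blocks every back-door {F}→L. Front-door holds.
P(L|do(B)) = Σ_{F} P(F|B) Σ_{B'} P(L|F,B')P(B').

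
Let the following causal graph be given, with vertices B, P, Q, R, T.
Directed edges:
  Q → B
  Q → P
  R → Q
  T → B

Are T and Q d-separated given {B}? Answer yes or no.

Bayes-Ball from T | {B} reaches {P,Q,R}.
Q ∈ reach(T|{B}) ⇒ T ⊥̸ Q | {B}.

No — T and Q are d-connected given {B}.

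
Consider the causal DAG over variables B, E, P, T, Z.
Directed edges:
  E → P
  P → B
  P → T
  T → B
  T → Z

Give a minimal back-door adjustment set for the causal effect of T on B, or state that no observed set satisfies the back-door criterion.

desc(T)\{T}={B,Z}; candidates ⊆ {E,P}.
size 0: {}; under {} T still reaches {B,E,P} ∋ B.
{P}: T⊥B given {P} in G with T→· removed — back-door holds.

T→B: minimal back-door set {P}.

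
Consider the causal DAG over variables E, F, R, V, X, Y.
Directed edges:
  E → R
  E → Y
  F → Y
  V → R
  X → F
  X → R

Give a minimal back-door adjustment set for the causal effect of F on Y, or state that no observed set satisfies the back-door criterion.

F→Y: minimal back-door set ∅.

desc(F)\{F}={Y}; candidates ⊆ {E,R,V,X}.
∅: F⊥Y given ∅ in G with F→· removed — back-door holds.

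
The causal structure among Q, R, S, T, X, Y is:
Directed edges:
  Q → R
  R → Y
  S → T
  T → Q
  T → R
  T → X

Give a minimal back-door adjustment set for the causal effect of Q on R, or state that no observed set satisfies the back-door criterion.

desc(Q)\{Q}={R,Y}; candidates ⊆ {S,T,X}.
size 0: {}; under {} Q still reaches {R,S,T,X,Y} ∋ R.
{T}: Q⊥R given {T} in G with Q→· removed — back-door holds.

Q→R: minimal back-door set {T}.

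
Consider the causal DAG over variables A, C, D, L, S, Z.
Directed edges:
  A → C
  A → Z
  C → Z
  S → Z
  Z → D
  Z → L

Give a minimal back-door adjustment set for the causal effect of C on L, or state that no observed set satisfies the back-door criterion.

desc(C)\{C}={D,L,Z}; candidates ⊆ {A,S}.
size 0: {}; under {} C still reaches {A,D,L,Z} ∋ L.
{A}: C⊥L given {A} in G with C→· removed — back-door holds.

C→L: minimal back-door set {A}.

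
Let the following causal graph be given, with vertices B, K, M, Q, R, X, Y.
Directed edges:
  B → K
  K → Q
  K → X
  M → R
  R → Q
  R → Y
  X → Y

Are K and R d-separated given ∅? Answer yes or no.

Bayes-Ball from K | ∅ reaches {B,Q,X,Y}.
R ∉ reach(K|∅) ⇒ K ⊥ R | ∅.

Yes — K ⊥ R | ∅.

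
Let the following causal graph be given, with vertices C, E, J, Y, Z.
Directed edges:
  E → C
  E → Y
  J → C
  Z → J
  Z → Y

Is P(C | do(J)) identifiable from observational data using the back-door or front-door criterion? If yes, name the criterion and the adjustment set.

desc(J)\{J}={C}; candidates ⊆ {E,Y,Z}.
∅: J⊥C given ∅ in G with J→· removed — back-door holds.
P(C|do(J)) = P(C|J) — no adjustment needed.

P(C|do(J)): backdoor, adjust for ∅.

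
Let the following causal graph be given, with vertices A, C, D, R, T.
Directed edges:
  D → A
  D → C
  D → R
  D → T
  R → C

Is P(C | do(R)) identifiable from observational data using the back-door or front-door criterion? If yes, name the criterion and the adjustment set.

P(C|do(R)): backdoor, adjust for {D}.

desc(R)\{R}={C}; candidates ⊆ {A,D,T}.
size 0: {}; under {} R still reaches {A,C,D,T} ∋ C.
{D}: R⊥C given {D} in G with R→· removed — back-door holds.
P(C|do(R)) = Σ_{D} P(C|R,D)·P(D).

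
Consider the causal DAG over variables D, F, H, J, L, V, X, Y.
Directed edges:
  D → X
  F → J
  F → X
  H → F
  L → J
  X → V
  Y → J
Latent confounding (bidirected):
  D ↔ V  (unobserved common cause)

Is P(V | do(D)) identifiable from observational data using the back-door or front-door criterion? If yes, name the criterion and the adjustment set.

P(V|do(D)): frontdoor, adjust for {X}.

desc(D)\{D}={V,X}; candidates ⊆ {F,H,J,L,Y}.
D↔V: latent back-door arc(s) into D.
size 0: {}; under {} D still reaches {V} ∋ V.
size 1: {F}, {H}, {J} …(+2); under {F} D still reaches {V} ∋ V.
size 2: {F,H}, {F,J}, {F,L} …(+7); under {F,H} D still reaches {V} ∋ V.
D↔V cannot be blocked by any observed set — no back-door set.
{X}: (i) intercepts every directed D→V path; (ii) no back-door D→{X}; (iii) {D} blocks every back-door {X}→V. Front-door holds.
P(V|do(D)) = Σ_{X} P(X|D) Σ_{D'} P(V|X,D')P(D').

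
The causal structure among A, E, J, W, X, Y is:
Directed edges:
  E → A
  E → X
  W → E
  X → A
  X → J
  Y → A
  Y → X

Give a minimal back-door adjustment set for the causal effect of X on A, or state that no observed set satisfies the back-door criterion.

X→A: minimal back-door set {E, Y}.

desc(X)\{X}={A,J}; candidates ⊆ {E,W,Y}.
size 0: {}; under {} X still reaches {A,E,W,Y} ∋ A.
size 1: {E}, {W}, {Y}; under {E} X still reaches {A,Y} ∋ A.
{E,Y}: X⊥A given {E,Y} in G with X→· removed — back-door holds.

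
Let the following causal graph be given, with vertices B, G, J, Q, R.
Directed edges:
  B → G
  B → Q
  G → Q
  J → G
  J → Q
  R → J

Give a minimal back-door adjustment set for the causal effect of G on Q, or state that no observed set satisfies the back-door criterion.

G→Q: minimal back-door set {B, J}.

desc(G)\{G}={Q}; candidates ⊆ {B,J,R}.
size 0: {}; under {} G still reaches {B,J,Q,R} ∋ Q.
size 1: {B}, {J}, {R}; under {B} G still reaches {J,Q,R} ∋ Q.
{B,J}: G⊥Q given {B,J} in G with G→· removed — back-door holds.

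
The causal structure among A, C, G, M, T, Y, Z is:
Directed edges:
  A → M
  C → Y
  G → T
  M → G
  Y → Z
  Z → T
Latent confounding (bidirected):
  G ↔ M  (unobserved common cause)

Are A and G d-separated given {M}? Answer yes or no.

No — A and G are d-connected given {M}.

Bayes-Ball from A | {M} reaches {G,T}.
G ∈ reach(A|{M}) ⇒ A ⊥̸ G | {M}.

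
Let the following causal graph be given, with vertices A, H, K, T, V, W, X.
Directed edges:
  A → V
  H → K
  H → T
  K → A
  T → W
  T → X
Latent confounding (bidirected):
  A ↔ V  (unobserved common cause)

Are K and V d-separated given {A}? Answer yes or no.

Bayes-Ball from K | {A} reaches {H,T,V,W,X}.
V ∈ reach(K|{A}) ⇒ K ⊥̸ V | {A}.

No — K and V are d-connected given {A}.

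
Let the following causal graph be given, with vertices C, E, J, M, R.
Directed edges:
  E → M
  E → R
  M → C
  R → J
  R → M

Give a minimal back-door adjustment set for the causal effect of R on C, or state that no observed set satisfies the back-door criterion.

R→C: minimal back-door set {E}.

desc(R)\{R}={C,J,M}; candidates ⊆ {E}.
size 0: {}; under {} R still reaches {C,E,M} ∋ C.
{E}: R⊥C given {E} in G with R→· removed — back-door holds.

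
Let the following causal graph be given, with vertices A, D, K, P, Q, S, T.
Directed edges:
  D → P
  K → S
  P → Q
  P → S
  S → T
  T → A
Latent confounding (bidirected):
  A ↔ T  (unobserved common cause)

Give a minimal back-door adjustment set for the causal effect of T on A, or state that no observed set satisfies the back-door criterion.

T→A: no observed back-door set.

desc(T)\{T}={A}; candidates ⊆ {D,K,P,Q,S}.
T↔A: latent back-door arc(s) into T.
size 0: {}; under {} T still reaches {A,D,K,P,Q,S} ∋ A.
size 1: {D}, {K}, {P} …(+2); under {D} T still reaches {A,K,P,Q,S} ∋ A.
size 2: {D,K}, {D,P}, {D,Q} …(+7); under {D,K} T still reaches {A,P,Q,S} ∋ A.
T↔A cannot be blocked by any observed set — no back-door set.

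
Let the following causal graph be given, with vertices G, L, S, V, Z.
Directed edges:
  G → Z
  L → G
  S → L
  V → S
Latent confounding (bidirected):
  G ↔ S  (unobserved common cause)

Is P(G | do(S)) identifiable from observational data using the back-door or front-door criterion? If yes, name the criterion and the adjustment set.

desc(S)\{S}={G,L,Z}; candidates ⊆ {V}.
S↔G: latent back-door arc(s) into S.
size 0: {}; under {} S still reaches {G,V,Z} ∋ G.
size 1: {V}; under {V} S still reaches {G,Z} ∋ G.
S↔G cannot be blocked by any observed set — no back-door set.
{L}: (i) intercepts every directed S→G path; (ii) no back-door S→{L}; (iii) {S} blocks every back-door {L}→G. Front-door holds.
P(G|do(S)) = Σ_{L} P(L|S) Σ_{S'} P(G|L,S')P(S').

P(G|do(S)): frontdoor, adjust for {L}.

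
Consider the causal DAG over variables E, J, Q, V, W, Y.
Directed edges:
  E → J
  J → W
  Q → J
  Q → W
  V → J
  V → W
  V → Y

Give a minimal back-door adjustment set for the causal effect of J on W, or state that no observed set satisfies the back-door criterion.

J→W: minimal back-door set {Q, V}.

desc(J)\{J}={W}; candidates ⊆ {E,Q,V,Y}.
size 0: {}; under {} J still reaches {E,Q,V,W,Y} ∋ W.
size 1: {E}, {Q}, {V} …(+1); under {E} J still reaches {Q,V,W,Y} ∋ W.
{Q,V}: J⊥W given {Q,V} in G with J→· removed — back-door holds.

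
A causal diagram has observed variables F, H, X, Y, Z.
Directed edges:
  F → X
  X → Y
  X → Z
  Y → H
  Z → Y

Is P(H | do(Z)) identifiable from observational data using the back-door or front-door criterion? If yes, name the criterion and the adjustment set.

desc(Z)\{Z}={H,Y}; candidates ⊆ {F,X}.
size 0: {}; under {} Z still reaches {F,H,X,Y} ∋ H.
{X}: Z⊥H given {X} in G with Z→· removed — back-door holds.
P(H|do(Z)) = Σ_{X} P(H|Z,X)·P(X).

P(H|do(Z)): backdoor, adjust for {X}.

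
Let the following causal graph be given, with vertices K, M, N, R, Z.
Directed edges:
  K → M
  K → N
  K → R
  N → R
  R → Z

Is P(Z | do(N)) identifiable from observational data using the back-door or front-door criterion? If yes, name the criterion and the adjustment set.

desc(N)\{N}={R,Z}; candidates ⊆ {K,M}.
size 0: {}; under {} N still reaches {K,M,R,Z} ∋ Z.
{K}: N⊥Z given {K} in G with N→· removed — back-door holds.
P(Z|do(N)) = Σ_{K} P(Z|N,K)·P(K).

P(Z|do(N)): backdoor, adjust for {K}.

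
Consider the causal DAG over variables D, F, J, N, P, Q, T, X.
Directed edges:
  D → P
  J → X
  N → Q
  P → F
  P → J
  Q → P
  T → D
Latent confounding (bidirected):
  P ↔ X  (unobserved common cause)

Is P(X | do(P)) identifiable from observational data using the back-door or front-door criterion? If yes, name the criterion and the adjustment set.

desc(P)\{P}={F,J,X}; candidates ⊆ {D,N,Q,T}.
P↔X: latent back-door arc(s) into P.
size 0: {}; under {} P still reaches {D,N,Q,T,X} ∋ X.
size 1: {D}, {N}, {Q} …(+1); under {D} P still reaches {N,Q,X} ∋ X.
size 2: {D,N}, {D,Q}, {D,T} …(+3); under {D,N} P still reaches {Q,X} ∋ X.
P↔X cannot be blocked by any observed set — no back-door set.
{J}: (i) intercepts every directed P→X path; (ii) no back-door P→{J}; (iii) {P} blocks every back-door {J}→X. Front-door holds.
P(X|do(P)) = Σ_{J} P(J|P) Σ_{P'} P(X|J,P')P(P').

P(X|do(P)): frontdoor, adjust for {J}.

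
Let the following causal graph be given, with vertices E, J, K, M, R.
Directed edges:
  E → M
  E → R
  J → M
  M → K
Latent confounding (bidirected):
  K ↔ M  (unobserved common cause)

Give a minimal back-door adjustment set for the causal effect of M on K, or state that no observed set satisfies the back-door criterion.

desc(M)\{M}={K}; candidates ⊆ {E,J,R}.
M↔K: latent back-door arc(s) into M.
size 0: {}; under {} M still reaches {E,J,K,R} ∋ K.
size 1: {E}, {J}, {R}; under {E} M still reaches {J,K} ∋ K.
size 2: {E,J}, {E,R}, {J,R}; under {E,J} M still reaches {K} ∋ K.
M↔K cannot be blocked by any observed set — no back-door set.

M→K: no observed back-door set.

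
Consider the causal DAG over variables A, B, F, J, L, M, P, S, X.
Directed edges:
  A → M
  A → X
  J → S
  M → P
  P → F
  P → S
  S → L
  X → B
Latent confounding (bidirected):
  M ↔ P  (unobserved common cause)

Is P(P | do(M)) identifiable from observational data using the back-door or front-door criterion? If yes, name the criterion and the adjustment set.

desc(M)\{M}={F,L,P,S}; candidates ⊆ {A,B,J,X}.
M↔P: latent back-door arc(s) into M.
size 0: {}; under {} M still reaches {A,B,F,L,P,S,X} ∋ P.
size 1: {A}, {B}, {J} …(+1); under {A} M still reaches {F,L,P,S} ∋ P.
size 2: {A,B}, {A,J}, {A,X} …(+3); under {A,B} M still reaches {F,L,P,S} ∋ P.
M↔P cannot be blocked by any observed set — no back-door set.
No mediator lies on a directed M→…→P path.
Neither criterion identifies P(P|do(M)) in this graph.

P(P|do(M)): not identifiable (no BD/FD set).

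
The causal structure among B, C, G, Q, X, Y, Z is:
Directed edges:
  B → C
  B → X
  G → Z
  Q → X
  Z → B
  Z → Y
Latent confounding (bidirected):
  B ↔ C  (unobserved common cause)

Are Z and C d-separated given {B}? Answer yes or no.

Bayes-Ball from Z | {B} reaches {C,G,Y}.
C ∈ reach(Z|{B}) ⇒ Z ⊥̸ C | {B}.

No — Z and C are d-connected given {B}.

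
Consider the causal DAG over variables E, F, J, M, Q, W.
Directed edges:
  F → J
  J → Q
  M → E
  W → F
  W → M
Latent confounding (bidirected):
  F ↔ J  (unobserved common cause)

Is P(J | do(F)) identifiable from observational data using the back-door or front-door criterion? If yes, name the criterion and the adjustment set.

P(J|do(F)): not identifiable (no BD/FD set).

desc(F)\{F}={J,Q}; candidates ⊆ {E,M,W}.
F↔J: latent back-door arc(s) into F.
size 0: {}; under {} F still reaches {E,J,M,Q,W} ∋ J.
size 1: {E}, {M}, {W}; under {E} F still reaches {J,M,Q,W} ∋ J.
size 2: {E,M}, {E,W}, {M,W}; under {E,M} F still reaches {J,Q,W} ∋ J.
F↔J cannot be blocked by any observed set — no back-door set.
No mediator lies on a directed F→…→J path.
Neither criterion identifies P(J|do(F)) in this graph.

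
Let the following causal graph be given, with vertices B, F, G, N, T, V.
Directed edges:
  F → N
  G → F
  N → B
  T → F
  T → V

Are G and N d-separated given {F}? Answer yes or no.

Yes — G ⊥ N | {F}.

Bayes-Ball from G | {F} reaches {T,V}.
N ∉ reach(G|{F}) ⇒ G ⊥ N | {F}.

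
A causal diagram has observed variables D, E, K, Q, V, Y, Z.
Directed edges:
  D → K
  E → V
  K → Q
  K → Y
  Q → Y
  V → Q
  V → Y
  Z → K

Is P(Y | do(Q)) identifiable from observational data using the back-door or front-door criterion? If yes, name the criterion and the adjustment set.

desc(Q)\{Q}={Y}; candidates ⊆ {D,E,K,V,Z}.
size 0: {}; under {} Q still reaches {D,E,K,V,Y,Z} ∋ Y.
size 1: {D}, {E}, {K} …(+2); under {D} Q still reaches {E,K,V,Y,Z} ∋ Y.
{K,V}: Q⊥Y given {K,V} in G with Q→· removed — back-door holds.
P(Y|do(Q)) = Σ_{K,V} P(Y|Q,K,V)·P(K,V).

P(Y|do(Q)): backdoor, adjust for {K, V}.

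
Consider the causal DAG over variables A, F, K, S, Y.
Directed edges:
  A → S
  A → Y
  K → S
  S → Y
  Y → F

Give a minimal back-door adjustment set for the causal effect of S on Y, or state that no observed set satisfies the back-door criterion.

desc(S)\{S}={F,Y}; candidates ⊆ {A,K}.
size 0: {}; under {} S still reaches {A,F,K,Y} ∋ Y.
{A}: S⊥Y given {A} in G with S→· removed — back-door holds.

S→Y: minimal back-door set {A}.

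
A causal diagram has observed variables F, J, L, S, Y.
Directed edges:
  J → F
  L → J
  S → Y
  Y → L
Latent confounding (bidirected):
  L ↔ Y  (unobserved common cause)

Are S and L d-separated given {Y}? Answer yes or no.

Bayes-Ball from S | {Y} reaches {F,J,L}.
L ∈ reach(S|{Y}) ⇒ S ⊥̸ L | {Y}.

No — S and L are d-connected given {Y}.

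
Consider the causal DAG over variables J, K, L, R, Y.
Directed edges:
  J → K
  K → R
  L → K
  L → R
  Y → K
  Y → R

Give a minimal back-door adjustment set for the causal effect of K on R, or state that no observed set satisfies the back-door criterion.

desc(K)\{K}={R}; candidates ⊆ {J,L,Y}.
size 0: {}; under {} K still reaches {J,L,R,Y} ∋ R.
size 1: {J}, {L}, {Y}; under {J} K still reaches {L,R,Y} ∋ R.
{L,Y}: K⊥R given {L,Y} in G with K→· removed — back-door holds.

K→R: minimal back-door set {L, Y}.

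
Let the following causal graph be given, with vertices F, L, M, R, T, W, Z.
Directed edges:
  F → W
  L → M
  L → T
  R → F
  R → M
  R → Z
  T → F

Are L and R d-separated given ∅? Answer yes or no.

Bayes-Ball from L | ∅ reaches {F,M,T,W}.
R ∉ reach(L|∅) ⇒ L ⊥ R | ∅.

Yes — L ⊥ R | ∅.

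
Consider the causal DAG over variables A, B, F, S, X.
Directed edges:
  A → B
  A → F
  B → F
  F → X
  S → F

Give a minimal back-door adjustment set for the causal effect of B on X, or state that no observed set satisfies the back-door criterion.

B→X: minimal back-door set {A}.

desc(B)\{B}={F,X}; candidates ⊆ {A,S}.
size 0: {}; under {} B still reaches {A,F,X} ∋ X.
{A}: B⊥X given {A} in G with B→· removed — back-door holds.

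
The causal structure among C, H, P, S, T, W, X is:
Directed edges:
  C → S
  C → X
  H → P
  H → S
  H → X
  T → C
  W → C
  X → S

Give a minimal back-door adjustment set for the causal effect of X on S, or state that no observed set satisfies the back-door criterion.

desc(X)\{X}={S}; candidates ⊆ {C,H,P,T,W}.
size 0: {}; under {} X still reaches {C,H,P,S,T,W} ∋ S.
size 1: {C}, {H}, {P} …(+2); under {C} X still reaches {H,P,S} ∋ S.
{C,H}: X⊥S given {C,H} in G with X→· removed — back-door holds.

X→S: minimal back-door set {C, H}.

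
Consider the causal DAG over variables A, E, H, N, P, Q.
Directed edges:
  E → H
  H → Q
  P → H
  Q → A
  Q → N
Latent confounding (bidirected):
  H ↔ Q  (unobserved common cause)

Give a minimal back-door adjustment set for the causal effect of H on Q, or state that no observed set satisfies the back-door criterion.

desc(H)\{H}={A,N,Q}; candidates ⊆ {E,P}.
H↔Q: latent back-door arc(s) into H.
size 0: {}; under {} H still reaches {A,E,N,P,Q} ∋ Q.
size 1: {E}, {P}; under {E} H still reaches {A,N,P,Q} ∋ Q.
size 2: {E,P}; under {E,P} H still reaches {A,N,Q} ∋ Q.
H↔Q cannot be blocked by any observed set — no back-door set.

H→Q: no observed back-door set.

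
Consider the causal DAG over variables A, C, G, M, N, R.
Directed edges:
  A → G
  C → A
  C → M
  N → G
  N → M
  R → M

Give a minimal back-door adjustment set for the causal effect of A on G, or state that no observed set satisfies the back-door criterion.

A→G: minimal back-door set ∅.

desc(A)\{A}={G}; candidates ⊆ {C,M,N,R}.
∅: A⊥G given ∅ in G with A→· removed — back-door holds.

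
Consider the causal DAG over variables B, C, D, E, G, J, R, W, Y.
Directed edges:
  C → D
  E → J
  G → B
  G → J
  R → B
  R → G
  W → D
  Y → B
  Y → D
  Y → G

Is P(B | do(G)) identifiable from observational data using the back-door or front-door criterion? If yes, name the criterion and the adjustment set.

desc(G)\{G}={B,J}; candidates ⊆ {C,D,E,R,W,Y}.
size 0: {}; under {} G still reaches {B,D,R,Y} ∋ B.
size 1: {C}, {D}, {E} …(+3); under {C} G still reaches {B,D,R,Y} ∋ B.
{R,Y}: G⊥B given {R,Y} in G with G→· removed — back-door holds.
P(B|do(G)) = Σ_{R,Y} P(B|G,R,Y)·P(R,Y).

P(B|do(G)): backdoor, adjust for {R, Y}.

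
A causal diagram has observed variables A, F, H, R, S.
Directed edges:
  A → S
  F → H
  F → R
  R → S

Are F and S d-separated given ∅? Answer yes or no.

No — F and S are d-connected given ∅.

Bayes-Ball from F | ∅ reaches {H,R,S}.
S ∈ reach(F|∅) ⇒ F ⊥̸ S | ∅.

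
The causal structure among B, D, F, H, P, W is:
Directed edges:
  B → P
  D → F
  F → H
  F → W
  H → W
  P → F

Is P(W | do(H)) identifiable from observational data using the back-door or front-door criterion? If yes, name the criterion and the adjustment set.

desc(H)\{H}={W}; candidates ⊆ {B,D,F,P}.
size 0: {}; under {} H still reaches {B,D,F,P,W} ∋ W.
{F}: H⊥W given {F} in G with H→· removed — back-door holds.
P(W|do(H)) = Σ_{F} P(W|H,F)·P(F).

P(W|do(H)): backdoor, adjust for {F}.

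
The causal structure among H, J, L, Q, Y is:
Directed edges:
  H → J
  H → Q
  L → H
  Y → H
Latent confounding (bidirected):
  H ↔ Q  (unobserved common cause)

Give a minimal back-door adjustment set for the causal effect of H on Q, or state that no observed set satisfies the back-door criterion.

desc(H)\{H}={J,Q}; candidates ⊆ {L,Y}.
H↔Q: latent back-door arc(s) into H.
size 0: {}; under {} H still reaches {L,Q,Y} ∋ Q.
size 1: {L}, {Y}; under {L} H still reaches {Q,Y} ∋ Q.
size 2: {L,Y}; under {L,Y} H still reaches {Q} ∋ Q.
H↔Q cannot be blocked by any observed set — no back-door set.

H→Q: no observed back-door set.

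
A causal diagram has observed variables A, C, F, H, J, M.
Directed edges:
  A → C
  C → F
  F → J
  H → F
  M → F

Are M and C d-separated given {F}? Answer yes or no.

No — M and C are d-connected given {F}.

Bayes-Ball from M | {F} reaches {A,C,H}.
C ∈ reach(M|{F}) ⇒ M ⊥̸ C | {F}.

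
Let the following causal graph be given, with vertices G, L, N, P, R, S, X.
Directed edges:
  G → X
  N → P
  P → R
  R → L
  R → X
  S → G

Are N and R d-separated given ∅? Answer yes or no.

No — N and R are d-connected given ∅.

Bayes-Ball from N | ∅ reaches {L,P,R,X}.
R ∈ reach(N|∅) ⇒ N ⊥̸ R | ∅.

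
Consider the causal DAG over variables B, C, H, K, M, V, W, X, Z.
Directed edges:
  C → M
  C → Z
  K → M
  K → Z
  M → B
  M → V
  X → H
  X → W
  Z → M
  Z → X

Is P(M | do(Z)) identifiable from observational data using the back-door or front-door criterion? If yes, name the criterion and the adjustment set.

P(M|do(Z)): backdoor, adjust for {C, K}.

desc(Z)\{Z}={B,H,M,V,W,X}; candidates ⊆ {C,K}.
size 0: {}; under {} Z still reaches {B,C,K,M,V} ∋ M.
size 1: {C}, {K}; under {C} Z still reaches {B,K,M,V} ∋ M.
{C,K}: Z⊥M given {C,K} in G with Z→· removed — back-door holds.
P(M|do(Z)) = Σ_{C,K} P(M|Z,C,K)·P(C,K).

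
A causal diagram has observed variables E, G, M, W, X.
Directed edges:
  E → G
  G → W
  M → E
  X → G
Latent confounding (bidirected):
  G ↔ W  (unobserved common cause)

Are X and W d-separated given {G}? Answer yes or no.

Bayes-Ball from X | {G} reaches {E,M,W}.
W ∈ reach(X|{G}) ⇒ X ⊥̸ W | {G}.

No — X and W are d-connected given {G}.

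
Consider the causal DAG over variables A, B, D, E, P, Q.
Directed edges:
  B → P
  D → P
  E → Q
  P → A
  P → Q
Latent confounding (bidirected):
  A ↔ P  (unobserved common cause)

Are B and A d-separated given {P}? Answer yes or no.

Bayes-Ball from B | {P} reaches {A,D}.
A ∈ reach(B|{P}) ⇒ B ⊥̸ A | {P}.

No — B and A are d-connected given {P}.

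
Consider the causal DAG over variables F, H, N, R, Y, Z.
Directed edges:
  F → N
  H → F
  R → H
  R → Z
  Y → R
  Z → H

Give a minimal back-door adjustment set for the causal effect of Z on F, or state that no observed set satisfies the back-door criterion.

Z→F: minimal back-door set {R}.

desc(Z)\{Z}={F,H,N}; candidates ⊆ {R,Y}.
size 0: {}; under {} Z still reaches {F,H,N,R,Y} ∋ F.
{R}: Z⊥F given {R} in G with Z→· removed — back-door holds.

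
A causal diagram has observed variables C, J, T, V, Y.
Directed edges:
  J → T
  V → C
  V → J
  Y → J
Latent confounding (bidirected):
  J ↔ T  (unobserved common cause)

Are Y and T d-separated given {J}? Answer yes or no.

No — Y and T are d-connected given {J}.

Bayes-Ball from Y | {J} reaches {C,T,V}.
T ∈ reach(Y|{J}) ⇒ Y ⊥̸ T | {J}.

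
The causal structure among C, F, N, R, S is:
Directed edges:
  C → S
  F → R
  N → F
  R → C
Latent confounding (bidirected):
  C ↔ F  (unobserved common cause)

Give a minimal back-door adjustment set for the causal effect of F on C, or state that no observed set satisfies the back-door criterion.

desc(F)\{F}={C,R,S}; candidates ⊆ {N}.
F↔C: latent back-door arc(s) into F.
size 0: {}; under {} F still reaches {C,N,S} ∋ C.
size 1: {N}; under {N} F still reaches {C,S} ∋ C.
F↔C cannot be blocked by any observed set — no back-door set.

F→C: no observed back-door set.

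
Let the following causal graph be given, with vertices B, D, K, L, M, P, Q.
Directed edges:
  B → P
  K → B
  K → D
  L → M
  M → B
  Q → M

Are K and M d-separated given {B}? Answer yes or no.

Bayes-Ball from K | {B} reaches {D,L,M,Q}.
M ∈ reach(K|{B}) ⇒ K ⊥̸ M | {B}.

No — K and M are d-connected given {B}.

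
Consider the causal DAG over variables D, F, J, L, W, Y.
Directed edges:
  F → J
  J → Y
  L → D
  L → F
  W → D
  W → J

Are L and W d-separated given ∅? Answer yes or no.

Bayes-Ball from L | ∅ reaches {D,F,J,Y}.
W ∉ reach(L|∅) ⇒ L ⊥ W | ∅.

Yes — L ⊥ W | ∅.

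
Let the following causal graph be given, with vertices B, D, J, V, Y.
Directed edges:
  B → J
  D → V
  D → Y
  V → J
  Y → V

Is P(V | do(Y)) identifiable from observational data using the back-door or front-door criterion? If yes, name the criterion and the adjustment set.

P(V|do(Y)): backdoor, adjust for {D}.

desc(Y)\{Y}={J,V}; candidates ⊆ {B,D}.
size 0: {}; under {} Y still reaches {D,J,V} ∋ V.
{D}: Y⊥V given {D} in G with Y→· removed — back-door holds.
P(V|do(Y)) = Σ_{D} P(V|Y,D)·P(D).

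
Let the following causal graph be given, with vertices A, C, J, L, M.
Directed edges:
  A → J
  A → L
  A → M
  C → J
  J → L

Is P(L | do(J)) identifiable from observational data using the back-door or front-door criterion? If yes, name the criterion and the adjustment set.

desc(J)\{J}={L}; candidates ⊆ {A,C,M}.
size 0: {}; under {} J still reaches {A,C,L,M} ∋ L.
{A}: J⊥L given {A} in G with J→· removed — back-door holds.
P(L|do(J)) = Σ_{A} P(L|J,A)·P(A).

P(L|do(J)): backdoor, adjust for {A}.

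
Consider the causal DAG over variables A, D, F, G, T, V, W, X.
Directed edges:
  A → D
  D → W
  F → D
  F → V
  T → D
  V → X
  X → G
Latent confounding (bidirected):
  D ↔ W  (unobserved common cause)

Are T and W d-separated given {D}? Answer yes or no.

Bayes-Ball from T | {D} reaches {A,F,G,V,W,X}.
W ∈ reach(T|{D}) ⇒ T ⊥̸ W | {D}.

No — T and W are d-connected given {D}.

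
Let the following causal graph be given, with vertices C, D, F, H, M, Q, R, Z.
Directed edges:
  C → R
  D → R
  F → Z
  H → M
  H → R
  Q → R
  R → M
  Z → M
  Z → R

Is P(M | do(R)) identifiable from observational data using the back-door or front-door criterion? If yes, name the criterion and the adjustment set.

desc(R)\{R}={M}; candidates ⊆ {C,D,F,H,Q,Z}.
size 0: {}; under {} R still reaches {C,D,F,H,M,Q,Z} ∋ M.
size 1: {C}, {D}, {F} …(+3); under {C} R still reaches {D,F,H,M,Q,Z} ∋ M.
{H,Z}: R⊥M given {H,Z} in G with R→· removed — back-door holds.
P(M|do(R)) = Σ_{H,Z} P(M|R,H,Z)·P(H,Z).

P(M|do(R)): backdoor, adjust for {H, Z}.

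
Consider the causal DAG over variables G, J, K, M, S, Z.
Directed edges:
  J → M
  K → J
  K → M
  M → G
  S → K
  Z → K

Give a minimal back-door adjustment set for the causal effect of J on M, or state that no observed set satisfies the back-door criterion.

J→M: minimal back-door set {K}.

desc(J)\{J}={G,M}; candidates ⊆ {K,S,Z}.
size 0: {}; under {} J still reaches {G,K,M,S,Z} ∋ M.
{K}: J⊥M given {K} in G with J→· removed — back-door holds.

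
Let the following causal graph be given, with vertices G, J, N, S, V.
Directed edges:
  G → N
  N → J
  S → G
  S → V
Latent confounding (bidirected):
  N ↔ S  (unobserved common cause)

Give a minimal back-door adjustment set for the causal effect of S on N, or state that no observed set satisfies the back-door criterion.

desc(S)\{S}={G,J,N,V}; candidates ⊆ {—}.
S↔N: latent back-door arc(s) into S.
size 0: {}; under {} S still reaches {J,N} ∋ N.
S↔N cannot be blocked by any observed set — no back-door set.

S→N: no observed back-door set.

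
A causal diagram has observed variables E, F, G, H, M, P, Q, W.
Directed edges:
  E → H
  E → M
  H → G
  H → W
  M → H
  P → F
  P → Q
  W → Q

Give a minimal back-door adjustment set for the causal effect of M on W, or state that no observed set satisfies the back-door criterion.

M→W: minimal back-door set {E}.

desc(M)\{M}={G,H,Q,W}; candidates ⊆ {E,F,P}.
size 0: {}; under {} M still reaches {E,G,H,Q,W} ∋ W.
{E}: M⊥W given {E} in G with M→· removed — back-door holds.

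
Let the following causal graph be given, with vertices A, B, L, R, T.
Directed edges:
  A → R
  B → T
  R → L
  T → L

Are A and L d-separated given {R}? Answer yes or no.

Bayes-Ball from A | {R} reaches ∅.
L ∉ reach(A|{R}) ⇒ A ⊥ L | {R}.

Yes — A ⊥ L | {R}.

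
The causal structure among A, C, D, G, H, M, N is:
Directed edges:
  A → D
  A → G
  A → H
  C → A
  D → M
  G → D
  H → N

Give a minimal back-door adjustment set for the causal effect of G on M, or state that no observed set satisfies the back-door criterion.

desc(G)\{G}={D,M}; candidates ⊆ {A,C,H,N}.
size 0: {}; under {} G still reaches {A,C,D,H,M,N} ∋ M.
{A}: G⊥M given {A} in G with G→· removed — back-door holds.

G→M: minimal back-door set {A}.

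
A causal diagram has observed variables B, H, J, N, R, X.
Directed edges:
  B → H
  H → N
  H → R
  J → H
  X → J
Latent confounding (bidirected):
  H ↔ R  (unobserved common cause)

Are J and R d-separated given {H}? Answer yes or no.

Bayes-Ball from J | {H} reaches {B,R,X}.
R ∈ reach(J|{H}) ⇒ J ⊥̸ R | {H}.

No — J and R are d-connected given {H}.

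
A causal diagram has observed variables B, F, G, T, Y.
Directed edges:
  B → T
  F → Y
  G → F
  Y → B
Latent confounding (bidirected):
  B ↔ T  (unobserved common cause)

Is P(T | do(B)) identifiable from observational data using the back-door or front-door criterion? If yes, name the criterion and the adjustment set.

desc(B)\{B}={T}; candidates ⊆ {F,G,Y}.
B↔T: latent back-door arc(s) into B.
size 0: {}; under {} B still reaches {F,G,T,Y} ∋ T.
size 1: {F}, {G}, {Y}; under {F} B still reaches {T,Y} ∋ T.
size 2: {F,G}, {F,Y}, {G,Y}; under {F,G} B still reaches {T,Y} ∋ T.
B↔T cannot be blocked by any observed set — no back-door set.
No mediator lies on a directed B→…→T path.
Neither criterion identifies P(T|do(B)) in this graph.

P(T|do(B)): not identifiable (no BD/FD set).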